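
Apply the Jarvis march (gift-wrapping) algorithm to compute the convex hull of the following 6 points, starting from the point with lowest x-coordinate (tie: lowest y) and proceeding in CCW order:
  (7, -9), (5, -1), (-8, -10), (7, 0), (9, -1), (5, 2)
Hull (CCW) = [(-8, -10), (7, -9), (9, -1), (5, 2)]

Jarvis march: at each step, from the current hull vertex p, select the next vertex q as the point such that every other point lies strictly to the left of (or on) the directed line p → q. (Equivalently: for every other point r, the cross product (q − p) × (r − p) ≥ 0.)
Starting point (lowest x, tie lowest y): (-8, -10). Wrap until returning to start. Resulting hull: (-8, -10), (7, -9), (9, -1), (5, 2).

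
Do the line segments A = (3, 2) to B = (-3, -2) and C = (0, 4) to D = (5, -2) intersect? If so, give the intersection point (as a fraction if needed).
Yes; intersection at (15/7, 10/7) (t = 1/7 on AB, s = 3/7 on CD)

Parametrize AB as A + t(B − A) = (3 + -6 t, 2 + -4 t) and CD as C + s(D − C) = (0 + 5 s, 4 + -6 s). Solve the linear system for (t, s). Determinant = -56 ≠ 0, so a unique intersection of the containing lines exists. Solution: t = 1/7, s = 3/7 — both in [0, 1], so the segments cross. Intersection point: (15/7, 10/7).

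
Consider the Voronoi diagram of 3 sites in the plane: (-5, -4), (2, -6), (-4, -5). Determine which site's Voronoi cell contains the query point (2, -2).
Nearest site = (2, -6)

The Voronoi cell of site s contains exactly those query points closer to s than to any other site. Compute squared distances from q = (2, -2) to each site:
  (2 − 2)² + (-6 − -2)² = 16
  (-4 − 2)² + (-5 − -2)² = 45
  (-5 − 2)² + (-4 − -2)² = 53
Minimum is attained by (2, -6), so q lies in its Voronoi cell.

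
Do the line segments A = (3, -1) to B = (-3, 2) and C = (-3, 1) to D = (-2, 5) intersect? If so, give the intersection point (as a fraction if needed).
Yes; intersection at (-25/9, 17/9) (t = 26/27 on AB, s = 2/9 on CD)

Parametrize AB as A + t(B − A) = (3 + -6 t, -1 + 3 t) and CD as C + s(D − C) = (-3 + 1 s, 1 + 4 s). Solve the linear system for (t, s). Determinant = 27 ≠ 0, so a unique intersection of the containing lines exists. Solution: t = 26/27, s = 2/9 — both in [0, 1], so the segments cross. Intersection point: (-25/9, 17/9).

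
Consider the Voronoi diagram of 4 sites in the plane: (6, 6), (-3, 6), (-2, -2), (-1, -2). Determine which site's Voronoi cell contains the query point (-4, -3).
Nearest site = (-2, -2)

The Voronoi cell of site s contains exactly those query points closer to s than to any other site. Compute squared distances from q = (-4, -3) to each site:
  (-2 − -4)² + (-2 − -3)² = 5
  (-1 − -4)² + (-2 − -3)² = 10
  (-3 − -4)² + (6 − -3)² = 82
  (6 − -4)² + (6 − -3)² = 181
Minimum is attained by (-2, -2), so q lies in its Voronoi cell.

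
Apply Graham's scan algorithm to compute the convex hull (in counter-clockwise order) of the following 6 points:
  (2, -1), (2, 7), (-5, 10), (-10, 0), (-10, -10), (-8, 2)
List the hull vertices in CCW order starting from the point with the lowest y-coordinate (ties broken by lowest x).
Hull (CCW) = [(-10, -10), (2, -1), (2, 7), (-5, 10), (-10, 0)]

Graham scan procedure:
  1. Find the pivot p₀ = point with lowest y (tie → lowest x): (-10, -10).
  2. Sort the remaining points by polar angle around p₀.
  3. Walk through sorted points, maintaining a stack; pop the top while the last three entries make a non-left turn (cross product ≤ 0).
  4. Final stack is the convex hull in CCW order: (-10, -10), (2, -1), (2, 7), (-5, 10), (-10, 0).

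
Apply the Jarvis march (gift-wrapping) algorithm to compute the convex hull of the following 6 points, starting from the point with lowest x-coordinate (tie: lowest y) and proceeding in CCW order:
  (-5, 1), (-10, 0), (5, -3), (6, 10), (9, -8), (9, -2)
Hull (CCW) = [(-10, 0), (9, -8), (9, -2), (6, 10)]

Jarvis march: at each step, from the current hull vertex p, select the next vertex q as the point such that every other point lies strictly to the left of (or on) the directed line p → q. (Equivalently: for every other point r, the cross product (q − p) × (r − p) ≥ 0.)
Starting point (lowest x, tie lowest y): (-10, 0). Wrap until returning to start. Resulting hull: (-10, 0), (9, -8), (9, -2), (6, 10).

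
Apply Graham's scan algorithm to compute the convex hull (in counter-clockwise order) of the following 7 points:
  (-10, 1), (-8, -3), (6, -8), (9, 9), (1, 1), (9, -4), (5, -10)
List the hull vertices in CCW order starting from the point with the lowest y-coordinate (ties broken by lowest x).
Hull (CCW) = [(5, -10), (9, -4), (9, 9), (-10, 1), (-8, -3)]

Graham scan procedure:
  1. Find the pivot p₀ = point with lowest y (tie → lowest x): (5, -10).
  2. Sort the remaining points by polar angle around p₀.
  3. Walk through sorted points, maintaining a stack; pop the top while the last three entries make a non-left turn (cross product ≤ 0).
  4. Final stack is the convex hull in CCW order: (5, -10), (9, -4), (9, 9), (-10, 1), (-8, -3).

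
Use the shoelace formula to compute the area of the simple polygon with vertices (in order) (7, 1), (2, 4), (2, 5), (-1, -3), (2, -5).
Area = 75/2

Shoelace formula: Area = (1/2) |Σ_i (x_i · y_{i+1} − x_{i+1} · y_i)| (indices mod n). Compute each cross term:
  (7)(4) − (2)(1) = 26
  (2)(5) − (2)(4) = 2
  (2)(-3) − (-1)(5) = -1
  (-1)(-5) − (2)(-3) = 11
  (2)(1) − (7)(-5) = 37
Sum = 75, so (signed) Area = 75/2 = 75/2, |Area| = 75/2.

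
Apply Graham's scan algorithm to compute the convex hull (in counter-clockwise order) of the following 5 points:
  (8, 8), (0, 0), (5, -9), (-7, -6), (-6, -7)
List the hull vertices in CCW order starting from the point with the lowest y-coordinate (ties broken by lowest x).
Hull (CCW) = [(5, -9), (8, 8), (-7, -6), (-6, -7)]

Graham scan procedure:
  1. Find the pivot p₀ = point with lowest y (tie → lowest x): (5, -9).
  2. Sort the remaining points by polar angle around p₀.
  3. Walk through sorted points, maintaining a stack; pop the top while the last three entries make a non-left turn (cross product ≤ 0).
  4. Final stack is the convex hull in CCW order: (5, -9), (8, 8), (-7, -6), (-6, -7).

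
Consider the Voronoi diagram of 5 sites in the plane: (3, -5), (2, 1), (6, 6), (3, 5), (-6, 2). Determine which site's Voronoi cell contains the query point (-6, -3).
Nearest site = (-6, 2)

The Voronoi cell of site s contains exactly those query points closer to s than to any other site. Compute squared distances from q = (-6, -3) to each site:
  (-6 − -6)² + (2 − -3)² = 25
  (2 − -6)² + (1 − -3)² = 80
  (3 − -6)² + (-5 − -3)² = 85
  (3 − -6)² + (5 − -3)² = 145
  (6 − -6)² + (6 − -3)² = 225
Minimum is attained by (-6, 2), so q lies in its Voronoi cell.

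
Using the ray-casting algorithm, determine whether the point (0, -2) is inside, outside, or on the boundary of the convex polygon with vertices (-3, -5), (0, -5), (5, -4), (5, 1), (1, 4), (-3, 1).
The point (0, -2) lies strictly inside the polygon

Cast a horizontal ray to the right from the query point and count how many polygon edges it crosses (each edge strictly once or zero times, handled with the usual half-open convention). 
Parity of crossings → odd ⇒ inside.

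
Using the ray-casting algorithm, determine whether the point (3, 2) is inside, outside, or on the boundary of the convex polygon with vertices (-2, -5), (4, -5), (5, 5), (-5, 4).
The point (3, 2) lies strictly inside the polygon

Cast a horizontal ray to the right from the query point and count how many polygon edges it crosses (each edge strictly once or zero times, handled with the usual half-open convention). 
Parity of crossings → odd ⇒ inside.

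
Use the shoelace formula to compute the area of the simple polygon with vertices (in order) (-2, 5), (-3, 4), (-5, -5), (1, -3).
Area = 61/2

Shoelace formula: Area = (1/2) |Σ_i (x_i · y_{i+1} − x_{i+1} · y_i)| (indices mod n). Compute each cross term:
  (-2)(4) − (-3)(5) = 7
  (-3)(-5) − (-5)(4) = 35
  (-5)(-3) − (1)(-5) = 20
  (1)(5) − (-2)(-3) = -1
Sum = 61, so (signed) Area = 61/2 = 61/2, |Area| = 61/2.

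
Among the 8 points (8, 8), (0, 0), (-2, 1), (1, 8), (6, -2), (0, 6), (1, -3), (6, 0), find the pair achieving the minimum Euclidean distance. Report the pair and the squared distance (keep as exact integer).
Pair = ((6, -2), (6, 0)); squared distance = 4

Compute all C(8, 2) = 28 pairwise squared distances (x_i − x_j)² + (y_i − y_j)². The minimum is 4, attained by the pair ((6, -2), (6, 0)).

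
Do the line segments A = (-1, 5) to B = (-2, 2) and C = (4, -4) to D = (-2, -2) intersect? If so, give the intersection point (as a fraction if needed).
No (intersection of containing lines falls outside at least one segment)

Parametrize and solve: t = 11/5, s = 6/5. At least one of these is outside [0, 1], so the segments do not intersect.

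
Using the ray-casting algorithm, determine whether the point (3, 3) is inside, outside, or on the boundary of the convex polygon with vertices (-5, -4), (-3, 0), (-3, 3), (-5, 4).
The point (3, 3) lies strictly outside the polygon

Cast a horizontal ray to the right from the query point and count how many polygon edges it crosses (each edge strictly once or zero times, handled with the usual half-open convention). 
Parity of crossings → even ⇒ outside.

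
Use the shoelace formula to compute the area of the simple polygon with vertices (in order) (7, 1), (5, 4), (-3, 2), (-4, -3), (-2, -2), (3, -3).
Area = 50

Shoelace formula: Area = (1/2) |Σ_i (x_i · y_{i+1} − x_{i+1} · y_i)| (indices mod n). Compute each cross term:
  (7)(4) − (5)(1) = 23
  (5)(2) − (-3)(4) = 22
  (-3)(-3) − (-4)(2) = 17
  (-4)(-2) − (-2)(-3) = 2
  (-2)(-3) − (3)(-2) = 12
  (3)(1) − (7)(-3) = 24
Sum = 100, so (signed) Area = 100/2 = 50, |Area| = 50.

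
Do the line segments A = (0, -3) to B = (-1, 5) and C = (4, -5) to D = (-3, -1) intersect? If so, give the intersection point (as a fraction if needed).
Yes; intersection at (-1/26, -35/13) (t = 1/26 on AB, s = 15/26 on CD)

Parametrize AB as A + t(B − A) = (0 + -1 t, -3 + 8 t) and CD as C + s(D − C) = (4 + -7 s, -5 + 4 s). Solve the linear system for (t, s). Determinant = -52 ≠ 0, so a unique intersection of the containing lines exists. Solution: t = 1/26, s = 15/26 — both in [0, 1], so the segments cross. Intersection point: (-1/26, -35/13).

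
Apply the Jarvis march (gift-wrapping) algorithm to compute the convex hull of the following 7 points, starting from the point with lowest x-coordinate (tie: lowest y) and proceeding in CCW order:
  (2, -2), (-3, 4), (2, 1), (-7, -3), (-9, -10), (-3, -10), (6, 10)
Hull (CCW) = [(-9, -10), (-3, -10), (2, -2), (6, 10), (-3, 4), (-7, -3)]

Jarvis march: at each step, from the current hull vertex p, select the next vertex q as the point such that every other point lies strictly to the left of (or on) the directed line p → q. (Equivalently: for every other point r, the cross product (q − p) × (r − p) ≥ 0.)
Starting point (lowest x, tie lowest y): (-9, -10). Wrap until returning to start. Resulting hull: (-9, -10), (-3, -10), (2, -2), (6, 10), (-3, 4), (-7, -3).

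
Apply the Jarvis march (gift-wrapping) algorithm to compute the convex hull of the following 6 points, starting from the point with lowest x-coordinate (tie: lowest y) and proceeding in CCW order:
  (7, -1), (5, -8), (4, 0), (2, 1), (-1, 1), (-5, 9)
Hull (CCW) = [(-5, 9), (-1, 1), (5, -8), (7, -1)]

Jarvis march: at each step, from the current hull vertex p, select the next vertex q as the point such that every other point lies strictly to the left of (or on) the directed line p → q. (Equivalently: for every other point r, the cross product (q − p) × (r − p) ≥ 0.)
Starting point (lowest x, tie lowest y): (-5, 9). Wrap until returning to start. Resulting hull: (-5, 9), (-1, 1), (5, -8), (7, -1).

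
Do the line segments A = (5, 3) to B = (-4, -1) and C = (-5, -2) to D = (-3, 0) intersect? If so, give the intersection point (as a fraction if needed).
Yes; intersection at (-4, -1) (t = 1 on AB, s = 1/2 on CD)

Parametrize AB as A + t(B − A) = (5 + -9 t, 3 + -4 t) and CD as C + s(D − C) = (-5 + 2 s, -2 + 2 s). Solve the linear system for (t, s). Determinant = 10 ≠ 0, so a unique intersection of the containing lines exists. Solution: t = 1, s = 1/2 — both in [0, 1], so the segments cross. Intersection point: (-4, -1).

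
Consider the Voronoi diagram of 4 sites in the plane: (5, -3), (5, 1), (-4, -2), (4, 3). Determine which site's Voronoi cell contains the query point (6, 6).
Nearest site = (4, 3)

The Voronoi cell of site s contains exactly those query points closer to s than to any other site. Compute squared distances from q = (6, 6) to each site:
  (4 − 6)² + (3 − 6)² = 13
  (5 − 6)² + (1 − 6)² = 26
  (5 − 6)² + (-3 − 6)² = 82
  (-4 − 6)² + (-2 − 6)² = 164
Minimum is attained by (4, 3), so q lies in its Voronoi cell.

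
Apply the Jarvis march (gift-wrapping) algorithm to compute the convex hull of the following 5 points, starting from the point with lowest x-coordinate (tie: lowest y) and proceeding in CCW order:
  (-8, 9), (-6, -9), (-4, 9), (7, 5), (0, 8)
Hull (CCW) = [(-8, 9), (-6, -9), (7, 5), (0, 8), (-4, 9)]

Jarvis march: at each step, from the current hull vertex p, select the next vertex q as the point such that every other point lies strictly to the left of (or on) the directed line p → q. (Equivalently: for every other point r, the cross product (q − p) × (r − p) ≥ 0.)
Starting point (lowest x, tie lowest y): (-8, 9). Wrap until returning to start. Resulting hull: (-8, 9), (-6, -9), (7, 5), (0, 8), (-4, 9).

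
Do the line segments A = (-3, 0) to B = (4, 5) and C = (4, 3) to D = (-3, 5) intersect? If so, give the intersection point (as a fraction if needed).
Yes; intersection at (2, 25/7) (t = 5/7 on AB, s = 2/7 on CD)

Parametrize AB as A + t(B − A) = (-3 + 7 t, 0 + 5 t) and CD as C + s(D − C) = (4 + -7 s, 3 + 2 s). Solve the linear system for (t, s). Determinant = -49 ≠ 0, so a unique intersection of the containing lines exists. Solution: t = 5/7, s = 2/7 — both in [0, 1], so the segments cross. Intersection point: (2, 25/7).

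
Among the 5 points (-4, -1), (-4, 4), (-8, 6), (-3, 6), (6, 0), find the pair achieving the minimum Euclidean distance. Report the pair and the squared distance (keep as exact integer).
Pair = ((-4, 4), (-3, 6)); squared distance = 5

Compute all C(5, 2) = 10 pairwise squared distances (x_i − x_j)² + (y_i − y_j)². The minimum is 5, attained by the pair ((-4, 4), (-3, 6)).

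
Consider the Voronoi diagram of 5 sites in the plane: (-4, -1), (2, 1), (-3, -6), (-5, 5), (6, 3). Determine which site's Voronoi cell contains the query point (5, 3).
Nearest site = (6, 3)

The Voronoi cell of site s contains exactly those query points closer to s than to any other site. Compute squared distances from q = (5, 3) to each site:
  (6 − 5)² + (3 − 3)² = 1
  (2 − 5)² + (1 − 3)² = 13
  (-4 − 5)² + (-1 − 3)² = 97
  (-5 − 5)² + (5 − 3)² = 104
  (-3 − 5)² + (-6 − 3)² = 145
Minimum is attained by (6, 3), so q lies in its Voronoi cell.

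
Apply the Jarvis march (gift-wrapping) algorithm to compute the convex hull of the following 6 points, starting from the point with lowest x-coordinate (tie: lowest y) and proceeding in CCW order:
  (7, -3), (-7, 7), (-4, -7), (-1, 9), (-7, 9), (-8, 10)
Hull (CCW) = [(-8, 10), (-4, -7), (7, -3), (-1, 9)]

Jarvis march: at each step, from the current hull vertex p, select the next vertex q as the point such that every other point lies strictly to the left of (or on) the directed line p → q. (Equivalently: for every other point r, the cross product (q − p) × (r − p) ≥ 0.)
Starting point (lowest x, tie lowest y): (-8, 10). Wrap until returning to start. Resulting hull: (-8, 10), (-4, -7), (7, -3), (-1, 9).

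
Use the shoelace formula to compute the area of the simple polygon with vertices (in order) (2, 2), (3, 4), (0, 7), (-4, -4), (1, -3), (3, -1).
Area = 83/2

Shoelace formula: Area = (1/2) |Σ_i (x_i · y_{i+1} − x_{i+1} · y_i)| (indices mod n). Compute each cross term:
  (2)(4) − (3)(2) = 2
  (3)(7) − (0)(4) = 21
  (0)(-4) − (-4)(7) = 28
  (-4)(-3) − (1)(-4) = 16
  (1)(-1) − (3)(-3) = 8
  (3)(2) − (2)(-1) = 8
Sum = 83, so (signed) Area = 83/2 = 83/2, |Area| = 83/2.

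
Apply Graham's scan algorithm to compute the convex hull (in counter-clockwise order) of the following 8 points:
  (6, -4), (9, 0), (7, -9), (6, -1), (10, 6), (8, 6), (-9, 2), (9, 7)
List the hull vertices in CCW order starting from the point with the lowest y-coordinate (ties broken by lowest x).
Hull (CCW) = [(7, -9), (9, 0), (10, 6), (9, 7), (-9, 2)]

Graham scan procedure:
  1. Find the pivot p₀ = point with lowest y (tie → lowest x): (7, -9).
  2. Sort the remaining points by polar angle around p₀.
  3. Walk through sorted points, maintaining a stack; pop the top while the last three entries make a non-left turn (cross product ≤ 0).
  4. Final stack is the convex hull in CCW order: (7, -9), (9, 0), (10, 6), (9, 7), (-9, 2).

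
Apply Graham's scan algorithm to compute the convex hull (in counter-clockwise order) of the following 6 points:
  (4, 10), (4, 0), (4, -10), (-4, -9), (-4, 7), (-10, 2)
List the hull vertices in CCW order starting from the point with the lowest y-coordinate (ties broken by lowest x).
Hull (CCW) = [(4, -10), (4, 10), (-4, 7), (-10, 2), (-4, -9)]

Graham scan procedure:
  1. Find the pivot p₀ = point with lowest y (tie → lowest x): (4, -10).
  2. Sort the remaining points by polar angle around p₀.
  3. Walk through sorted points, maintaining a stack; pop the top while the last three entries make a non-left turn (cross product ≤ 0).
  4. Final stack is the convex hull in CCW order: (4, -10), (4, 10), (-4, 7), (-10, 2), (-4, -9).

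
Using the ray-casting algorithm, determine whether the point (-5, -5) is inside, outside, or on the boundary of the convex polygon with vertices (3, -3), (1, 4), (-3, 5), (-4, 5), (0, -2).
The point (-5, -5) lies strictly outside the polygon

Cast a horizontal ray to the right from the query point and count how many polygon edges it crosses (each edge strictly once or zero times, handled with the usual half-open convention). 
Parity of crossings → even ⇒ outside.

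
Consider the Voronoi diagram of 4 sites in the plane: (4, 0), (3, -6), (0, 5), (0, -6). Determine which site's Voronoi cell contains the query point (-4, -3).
Nearest site = (0, -6)

The Voronoi cell of site s contains exactly those query points closer to s than to any other site. Compute squared distances from q = (-4, -3) to each site:
  (0 − -4)² + (-6 − -3)² = 25
  (3 − -4)² + (-6 − -3)² = 58
  (4 − -4)² + (0 − -3)² = 73
  (0 − -4)² + (5 − -3)² = 80
Minimum is attained by (0, -6), so q lies in its Voronoi cell.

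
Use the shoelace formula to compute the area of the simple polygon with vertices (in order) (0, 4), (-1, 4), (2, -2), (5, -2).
Area = 12

Shoelace formula: Area = (1/2) |Σ_i (x_i · y_{i+1} − x_{i+1} · y_i)| (indices mod n). Compute each cross term:
  (0)(4) − (-1)(4) = 4
  (-1)(-2) − (2)(4) = -6
  (2)(-2) − (5)(-2) = 6
  (5)(4) − (0)(-2) = 20
Sum = 24, so (signed) Area = 24/2 = 12, |Area| = 12.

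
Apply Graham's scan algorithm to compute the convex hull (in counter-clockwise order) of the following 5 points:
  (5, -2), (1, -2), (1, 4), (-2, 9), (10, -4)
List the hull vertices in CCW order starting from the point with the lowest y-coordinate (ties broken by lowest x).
Hull (CCW) = [(10, -4), (-2, 9), (1, -2)]

Graham scan procedure:
  1. Find the pivot p₀ = point with lowest y (tie → lowest x): (10, -4).
  2. Sort the remaining points by polar angle around p₀.
  3. Walk through sorted points, maintaining a stack; pop the top while the last three entries make a non-left turn (cross product ≤ 0).
  4. Final stack is the convex hull in CCW order: (10, -4), (-2, 9), (1, -2).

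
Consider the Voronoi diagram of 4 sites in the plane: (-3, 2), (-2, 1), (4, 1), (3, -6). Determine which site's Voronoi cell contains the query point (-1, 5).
Nearest site = (-3, 2)

The Voronoi cell of site s contains exactly those query points closer to s than to any other site. Compute squared distances from q = (-1, 5) to each site:
  (-3 − -1)² + (2 − 5)² = 13
  (-2 − -1)² + (1 − 5)² = 17
  (4 − -1)² + (1 − 5)² = 41
  (3 − -1)² + (-6 − 5)² = 137
Minimum is attained by (-3, 2), so q lies in its Voronoi cell.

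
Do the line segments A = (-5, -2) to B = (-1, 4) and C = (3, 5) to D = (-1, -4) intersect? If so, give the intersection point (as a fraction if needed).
No (intersection of containing lines falls outside at least one segment)

Parametrize and solve: t = 11/3, s = -5/3. At least one of these is outside [0, 1], so the segments do not intersect.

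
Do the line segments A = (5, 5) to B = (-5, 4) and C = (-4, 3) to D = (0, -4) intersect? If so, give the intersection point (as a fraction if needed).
No (intersection of containing lines falls outside at least one segment)

Parametrize and solve: t = 71/74, s = -11/74. At least one of these is outside [0, 1], so the segments do not intersect.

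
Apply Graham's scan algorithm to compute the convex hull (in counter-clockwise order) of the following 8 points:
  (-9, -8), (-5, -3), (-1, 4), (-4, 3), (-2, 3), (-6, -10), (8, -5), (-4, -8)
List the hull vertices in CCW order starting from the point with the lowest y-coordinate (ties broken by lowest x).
Hull (CCW) = [(-6, -10), (8, -5), (-1, 4), (-4, 3), (-9, -8)]

Graham scan procedure:
  1. Find the pivot p₀ = point with lowest y (tie → lowest x): (-6, -10).
  2. Sort the remaining points by polar angle around p₀.
  3. Walk through sorted points, maintaining a stack; pop the top while the last three entries make a non-left turn (cross product ≤ 0).
  4. Final stack is the convex hull in CCW order: (-6, -10), (8, -5), (-1, 4), (-4, 3), (-9, -8).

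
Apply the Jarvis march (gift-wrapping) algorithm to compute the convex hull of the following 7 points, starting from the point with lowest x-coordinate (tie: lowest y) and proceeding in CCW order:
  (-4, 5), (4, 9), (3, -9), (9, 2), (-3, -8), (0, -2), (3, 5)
Hull (CCW) = [(-4, 5), (-3, -8), (3, -9), (9, 2), (4, 9)]

Jarvis march: at each step, from the current hull vertex p, select the next vertex q as the point such that every other point lies strictly to the left of (or on) the directed line p → q. (Equivalently: for every other point r, the cross product (q − p) × (r − p) ≥ 0.)
Starting point (lowest x, tie lowest y): (-4, 5). Wrap until returning to start. Resulting hull: (-4, 5), (-3, -8), (3, -9), (9, 2), (4, 9).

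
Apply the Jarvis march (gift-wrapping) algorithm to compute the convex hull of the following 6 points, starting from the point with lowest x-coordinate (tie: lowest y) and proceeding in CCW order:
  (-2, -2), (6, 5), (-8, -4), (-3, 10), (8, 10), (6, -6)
Hull (CCW) = [(-8, -4), (6, -6), (8, 10), (-3, 10)]

Jarvis march: at each step, from the current hull vertex p, select the next vertex q as the point such that every other point lies strictly to the left of (or on) the directed line p → q. (Equivalently: for every other point r, the cross product (q − p) × (r − p) ≥ 0.)
Starting point (lowest x, tie lowest y): (-8, -4). Wrap until returning to start. Resulting hull: (-8, -4), (6, -6), (8, 10), (-3, 10).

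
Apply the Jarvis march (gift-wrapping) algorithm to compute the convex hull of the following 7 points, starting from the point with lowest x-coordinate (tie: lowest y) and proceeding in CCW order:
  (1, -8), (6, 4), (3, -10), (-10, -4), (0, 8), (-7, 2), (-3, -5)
Hull (CCW) = [(-10, -4), (3, -10), (6, 4), (0, 8), (-7, 2)]

Jarvis march: at each step, from the current hull vertex p, select the next vertex q as the point such that every other point lies strictly to the left of (or on) the directed line p → q. (Equivalently: for every other point r, the cross product (q − p) × (r − p) ≥ 0.)
Starting point (lowest x, tie lowest y): (-10, -4). Wrap until returning to start. Resulting hull: (-10, -4), (3, -10), (6, 4), (0, 8), (-7, 2).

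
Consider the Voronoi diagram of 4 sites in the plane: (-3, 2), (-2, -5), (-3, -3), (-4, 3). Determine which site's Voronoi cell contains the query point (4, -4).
Nearest site = (-2, -5)

The Voronoi cell of site s contains exactly those query points closer to s than to any other site. Compute squared distances from q = (4, -4) to each site:
  (-2 − 4)² + (-5 − -4)² = 37
  (-3 − 4)² + (-3 − -4)² = 50
  (-3 − 4)² + (2 − -4)² = 85
  (-4 − 4)² + (3 − -4)² = 113
Minimum is attained by (-2, -5), so q lies in its Voronoi cell.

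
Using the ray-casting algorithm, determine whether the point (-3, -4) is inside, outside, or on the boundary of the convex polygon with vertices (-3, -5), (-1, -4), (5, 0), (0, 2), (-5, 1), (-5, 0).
The point (-3, -4) lies strictly inside the polygon

Cast a horizontal ray to the right from the query point and count how many polygon edges it crosses (each edge strictly once or zero times, handled with the usual half-open convention). 
Parity of crossings → odd ⇒ inside.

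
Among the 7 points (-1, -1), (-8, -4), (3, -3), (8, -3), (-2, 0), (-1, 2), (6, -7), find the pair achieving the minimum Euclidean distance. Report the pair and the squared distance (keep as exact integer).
Pair = ((-1, -1), (-2, 0)); squared distance = 2

Compute all C(7, 2) = 21 pairwise squared distances (x_i − x_j)² + (y_i − y_j)². The minimum is 2, attained by the pair ((-1, -1), (-2, 0)).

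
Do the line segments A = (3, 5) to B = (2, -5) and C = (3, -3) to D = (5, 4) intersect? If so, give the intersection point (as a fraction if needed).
No (intersection of containing lines falls outside at least one segment)

Parametrize and solve: t = 16/13, s = -8/13. At least one of these is outside [0, 1], so the segments do not intersect.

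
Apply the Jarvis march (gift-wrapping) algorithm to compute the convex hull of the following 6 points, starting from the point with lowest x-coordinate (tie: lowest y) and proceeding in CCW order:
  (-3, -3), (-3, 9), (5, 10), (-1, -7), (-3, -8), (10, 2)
Hull (CCW) = [(-3, -8), (-1, -7), (10, 2), (5, 10), (-3, 9)]

Jarvis march: at each step, from the current hull vertex p, select the next vertex q as the point such that every other point lies strictly to the left of (or on) the directed line p → q. (Equivalently: for every other point r, the cross product (q − p) × (r − p) ≥ 0.)
Starting point (lowest x, tie lowest y): (-3, -8). Wrap until returning to start. Resulting hull: (-3, -8), (-1, -7), (10, 2), (5, 10), (-3, 9).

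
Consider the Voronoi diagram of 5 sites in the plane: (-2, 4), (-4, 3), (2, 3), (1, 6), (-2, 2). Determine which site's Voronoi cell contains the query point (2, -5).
Nearest site = (2, 3)

The Voronoi cell of site s contains exactly those query points closer to s than to any other site. Compute squared distances from q = (2, -5) to each site:
  (2 − 2)² + (3 − -5)² = 64
  (-2 − 2)² + (2 − -5)² = 65
  (-2 − 2)² + (4 − -5)² = 97
  (-4 − 2)² + (3 − -5)² = 100
  (1 − 2)² + (6 − -5)² = 122
Minimum is attained by (2, 3), so q lies in its Voronoi cell.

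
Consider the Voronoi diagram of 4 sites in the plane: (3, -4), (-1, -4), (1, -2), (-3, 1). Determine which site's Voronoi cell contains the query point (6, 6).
Nearest site = (1, -2)

The Voronoi cell of site s contains exactly those query points closer to s than to any other site. Compute squared distances from q = (6, 6) to each site:
  (1 − 6)² + (-2 − 6)² = 89
  (-3 − 6)² + (1 − 6)² = 106
  (3 − 6)² + (-4 − 6)² = 109
  (-1 − 6)² + (-4 − 6)² = 149
Minimum is attained by (1, -2), so q lies in its Voronoi cell.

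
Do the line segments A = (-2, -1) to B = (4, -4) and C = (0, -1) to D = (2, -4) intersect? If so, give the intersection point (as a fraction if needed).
Yes; intersection at (1, -5/2) (t = 1/2 on AB, s = 1/2 on CD)

Parametrize AB as A + t(B − A) = (-2 + 6 t, -1 + -3 t) and CD as C + s(D − C) = (0 + 2 s, -1 + -3 s). Solve the linear system for (t, s). Determinant = 12 ≠ 0, so a unique intersection of the containing lines exists. Solution: t = 1/2, s = 1/2 — both in [0, 1], so the segments cross. Intersection point: (1, -5/2).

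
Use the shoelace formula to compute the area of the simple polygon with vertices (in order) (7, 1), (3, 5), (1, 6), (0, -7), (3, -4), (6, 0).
Area = 89/2

Shoelace formula: Area = (1/2) |Σ_i (x_i · y_{i+1} − x_{i+1} · y_i)| (indices mod n). Compute each cross term:
  (7)(5) − (3)(1) = 32
  (3)(6) − (1)(5) = 13
  (1)(-7) − (0)(6) = -7
  (0)(-4) − (3)(-7) = 21
  (3)(0) − (6)(-4) = 24
  (6)(1) − (7)(0) = 6
Sum = 89, so (signed) Area = 89/2 = 89/2, |Area| = 89/2.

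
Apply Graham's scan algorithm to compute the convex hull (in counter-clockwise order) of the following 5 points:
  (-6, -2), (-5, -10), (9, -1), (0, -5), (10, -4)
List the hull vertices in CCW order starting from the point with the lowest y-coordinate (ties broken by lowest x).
Hull (CCW) = [(-5, -10), (10, -4), (9, -1), (-6, -2)]

Graham scan procedure:
  1. Find the pivot p₀ = point with lowest y (tie → lowest x): (-5, -10).
  2. Sort the remaining points by polar angle around p₀.
  3. Walk through sorted points, maintaining a stack; pop the top while the last three entries make a non-left turn (cross product ≤ 0).
  4. Final stack is the convex hull in CCW order: (-5, -10), (10, -4), (9, -1), (-6, -2).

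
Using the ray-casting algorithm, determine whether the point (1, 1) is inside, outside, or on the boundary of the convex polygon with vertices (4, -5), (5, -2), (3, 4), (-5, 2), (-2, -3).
The point (1, 1) lies strictly inside the polygon

Cast a horizontal ray to the right from the query point and count how many polygon edges it crosses (each edge strictly once or zero times, handled with the usual half-open convention). 
Parity of crossings → odd ⇒ inside.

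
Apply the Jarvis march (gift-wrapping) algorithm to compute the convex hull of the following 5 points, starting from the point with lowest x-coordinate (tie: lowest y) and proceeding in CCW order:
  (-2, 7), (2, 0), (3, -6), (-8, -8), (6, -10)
Hull (CCW) = [(-8, -8), (6, -10), (2, 0), (-2, 7)]

Jarvis march: at each step, from the current hull vertex p, select the next vertex q as the point such that every other point lies strictly to the left of (or on) the directed line p → q. (Equivalently: for every other point r, the cross product (q − p) × (r − p) ≥ 0.)
Starting point (lowest x, tie lowest y): (-8, -8). Wrap until returning to start. Resulting hull: (-8, -8), (6, -10), (2, 0), (-2, 7).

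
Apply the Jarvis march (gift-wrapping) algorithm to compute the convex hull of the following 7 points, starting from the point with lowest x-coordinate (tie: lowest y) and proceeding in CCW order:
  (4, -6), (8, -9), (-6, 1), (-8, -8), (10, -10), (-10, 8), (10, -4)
Hull (CCW) = [(-10, 8), (-8, -8), (10, -10), (10, -4)]

Jarvis march: at each step, from the current hull vertex p, select the next vertex q as the point such that every other point lies strictly to the left of (or on) the directed line p → q. (Equivalently: for every other point r, the cross product (q − p) × (r − p) ≥ 0.)
Starting point (lowest x, tie lowest y): (-10, 8). Wrap until returning to start. Resulting hull: (-10, 8), (-8, -8), (10, -10), (10, -4).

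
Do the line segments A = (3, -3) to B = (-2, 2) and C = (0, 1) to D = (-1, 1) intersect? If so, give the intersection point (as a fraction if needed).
Yes; intersection at (-1, 1) (t = 4/5 on AB, s = 1 on CD)

Parametrize AB as A + t(B − A) = (3 + -5 t, -3 + 5 t) and CD as C + s(D − C) = (0 + -1 s, 1 + 0 s). Solve the linear system for (t, s). Determinant = -5 ≠ 0, so a unique intersection of the containing lines exists. Solution: t = 4/5, s = 1 — both in [0, 1], so the segments cross. Intersection point: (-1, 1).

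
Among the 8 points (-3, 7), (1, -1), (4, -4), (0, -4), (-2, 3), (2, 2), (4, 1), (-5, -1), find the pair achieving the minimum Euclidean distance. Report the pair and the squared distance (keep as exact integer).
Pair = ((2, 2), (4, 1)); squared distance = 5

Compute all C(8, 2) = 28 pairwise squared distances (x_i − x_j)² + (y_i − y_j)². The minimum is 5, attained by the pair ((2, 2), (4, 1)).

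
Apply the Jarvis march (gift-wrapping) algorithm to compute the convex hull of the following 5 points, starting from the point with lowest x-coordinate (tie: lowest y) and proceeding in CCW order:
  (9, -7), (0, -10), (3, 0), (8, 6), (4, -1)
Hull (CCW) = [(0, -10), (9, -7), (8, 6), (3, 0)]

Jarvis march: at each step, from the current hull vertex p, select the next vertex q as the point such that every other point lies strictly to the left of (or on) the directed line p → q. (Equivalently: for every other point r, the cross product (q − p) × (r − p) ≥ 0.)
Starting point (lowest x, tie lowest y): (0, -10). Wrap until returning to start. Resulting hull: (0, -10), (9, -7), (8, 6), (3, 0).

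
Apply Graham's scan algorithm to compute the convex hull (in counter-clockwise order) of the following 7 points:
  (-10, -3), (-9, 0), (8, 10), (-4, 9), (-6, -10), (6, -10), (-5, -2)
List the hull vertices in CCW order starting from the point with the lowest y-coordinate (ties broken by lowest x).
Hull (CCW) = [(-6, -10), (6, -10), (8, 10), (-4, 9), (-9, 0), (-10, -3)]

Graham scan procedure:
  1. Find the pivot p₀ = point with lowest y (tie → lowest x): (-6, -10).
  2. Sort the remaining points by polar angle around p₀.
  3. Walk through sorted points, maintaining a stack; pop the top while the last three entries make a non-left turn (cross product ≤ 0).
  4. Final stack is the convex hull in CCW order: (-6, -10), (6, -10), (8, 10), (-4, 9), (-9, 0), (-10, -3).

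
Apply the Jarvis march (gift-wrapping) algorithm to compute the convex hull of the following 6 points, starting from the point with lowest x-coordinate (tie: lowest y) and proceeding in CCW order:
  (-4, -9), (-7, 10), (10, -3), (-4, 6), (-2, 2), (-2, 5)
Hull (CCW) = [(-7, 10), (-4, -9), (10, -3)]

Jarvis march: at each step, from the current hull vertex p, select the next vertex q as the point such that every other point lies strictly to the left of (or on) the directed line p → q. (Equivalently: for every other point r, the cross product (q − p) × (r − p) ≥ 0.)
Starting point (lowest x, tie lowest y): (-7, 10). Wrap until returning to start. Resulting hull: (-7, 10), (-4, -9), (10, -3).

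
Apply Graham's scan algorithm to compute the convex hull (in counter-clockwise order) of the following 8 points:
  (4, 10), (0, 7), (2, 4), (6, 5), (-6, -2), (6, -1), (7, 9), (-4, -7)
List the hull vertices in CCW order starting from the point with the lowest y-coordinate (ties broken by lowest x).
Hull (CCW) = [(-4, -7), (6, -1), (7, 9), (4, 10), (0, 7), (-6, -2)]

Graham scan procedure:
  1. Find the pivot p₀ = point with lowest y (tie → lowest x): (-4, -7).
  2. Sort the remaining points by polar angle around p₀.
  3. Walk through sorted points, maintaining a stack; pop the top while the last three entries make a non-left turn (cross product ≤ 0).
  4. Final stack is the convex hull in CCW order: (-4, -7), (6, -1), (7, 9), (4, 10), (0, 7), (-6, -2).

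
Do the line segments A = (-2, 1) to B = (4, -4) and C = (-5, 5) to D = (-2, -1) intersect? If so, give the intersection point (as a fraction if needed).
No (intersection of containing lines falls outside at least one segment)

Parametrize and solve: t = -2/7, s = 3/7. At least one of these is outside [0, 1], so the segments do not intersect.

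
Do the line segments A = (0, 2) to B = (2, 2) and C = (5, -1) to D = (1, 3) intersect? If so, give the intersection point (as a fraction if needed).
Yes; intersection at (2, 2) (t = 1 on AB, s = 3/4 on CD)

Parametrize AB as A + t(B − A) = (0 + 2 t, 2 + 0 t) and CD as C + s(D − C) = (5 + -4 s, -1 + 4 s). Solve the linear system for (t, s). Determinant = -8 ≠ 0, so a unique intersection of the containing lines exists. Solution: t = 1, s = 3/4 — both in [0, 1], so the segments cross. Intersection point: (2, 2).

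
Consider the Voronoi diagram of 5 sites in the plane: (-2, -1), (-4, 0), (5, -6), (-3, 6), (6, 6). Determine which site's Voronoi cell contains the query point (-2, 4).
Nearest site = (-3, 6)

The Voronoi cell of site s contains exactly those query points closer to s than to any other site. Compute squared distances from q = (-2, 4) to each site:
  (-3 − -2)² + (6 − 4)² = 5
  (-4 − -2)² + (0 − 4)² = 20
  (-2 − -2)² + (-1 − 4)² = 25
  (6 − -2)² + (6 − 4)² = 68
  (5 − -2)² + (-6 − 4)² = 149
Minimum is attained by (-3, 6), so q lies in its Voronoi cell.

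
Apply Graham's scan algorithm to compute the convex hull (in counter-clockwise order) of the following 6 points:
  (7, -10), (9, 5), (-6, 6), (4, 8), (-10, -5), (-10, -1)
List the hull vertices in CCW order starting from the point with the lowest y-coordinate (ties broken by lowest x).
Hull (CCW) = [(7, -10), (9, 5), (4, 8), (-6, 6), (-10, -1), (-10, -5)]

Graham scan procedure:
  1. Find the pivot p₀ = point with lowest y (tie → lowest x): (7, -10).
  2. Sort the remaining points by polar angle around p₀.
  3. Walk through sorted points, maintaining a stack; pop the top while the last three entries make a non-left turn (cross product ≤ 0).
  4. Final stack is the convex hull in CCW order: (7, -10), (9, 5), (4, 8), (-6, 6), (-10, -1), (-10, -5).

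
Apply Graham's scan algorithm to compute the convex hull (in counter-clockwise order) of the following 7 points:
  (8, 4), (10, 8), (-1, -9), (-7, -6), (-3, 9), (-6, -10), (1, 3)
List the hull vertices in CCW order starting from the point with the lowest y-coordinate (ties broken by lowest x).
Hull (CCW) = [(-6, -10), (-1, -9), (8, 4), (10, 8), (-3, 9), (-7, -6)]

Graham scan procedure:
  1. Find the pivot p₀ = point with lowest y (tie → lowest x): (-6, -10).
  2. Sort the remaining points by polar angle around p₀.
  3. Walk through sorted points, maintaining a stack; pop the top while the last three entries make a non-left turn (cross product ≤ 0).
  4. Final stack is the convex hull in CCW order: (-6, -10), (-1, -9), (8, 4), (10, 8), (-3, 9), (-7, -6).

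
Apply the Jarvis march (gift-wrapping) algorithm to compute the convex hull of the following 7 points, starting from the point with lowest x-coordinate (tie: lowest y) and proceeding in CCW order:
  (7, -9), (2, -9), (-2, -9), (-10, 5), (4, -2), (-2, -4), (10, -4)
Hull (CCW) = [(-10, 5), (-2, -9), (7, -9), (10, -4)]

Jarvis march: at each step, from the current hull vertex p, select the next vertex q as the point such that every other point lies strictly to the left of (or on) the directed line p → q. (Equivalently: for every other point r, the cross product (q − p) × (r − p) ≥ 0.)
Starting point (lowest x, tie lowest y): (-10, 5). Wrap until returning to start. Resulting hull: (-10, 5), (-2, -9), (7, -9), (10, -4).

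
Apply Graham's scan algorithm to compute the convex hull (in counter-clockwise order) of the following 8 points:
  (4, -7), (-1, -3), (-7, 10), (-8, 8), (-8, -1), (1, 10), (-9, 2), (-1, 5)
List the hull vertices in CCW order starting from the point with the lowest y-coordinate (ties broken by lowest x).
Hull (CCW) = [(4, -7), (1, 10), (-7, 10), (-8, 8), (-9, 2), (-8, -1)]

Graham scan procedure:
  1. Find the pivot p₀ = point with lowest y (tie → lowest x): (4, -7).
  2. Sort the remaining points by polar angle around p₀.
  3. Walk through sorted points, maintaining a stack; pop the top while the last three entries make a non-left turn (cross product ≤ 0).
  4. Final stack is the convex hull in CCW order: (4, -7), (1, 10), (-7, 10), (-8, 8), (-9, 2), (-8, -1).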